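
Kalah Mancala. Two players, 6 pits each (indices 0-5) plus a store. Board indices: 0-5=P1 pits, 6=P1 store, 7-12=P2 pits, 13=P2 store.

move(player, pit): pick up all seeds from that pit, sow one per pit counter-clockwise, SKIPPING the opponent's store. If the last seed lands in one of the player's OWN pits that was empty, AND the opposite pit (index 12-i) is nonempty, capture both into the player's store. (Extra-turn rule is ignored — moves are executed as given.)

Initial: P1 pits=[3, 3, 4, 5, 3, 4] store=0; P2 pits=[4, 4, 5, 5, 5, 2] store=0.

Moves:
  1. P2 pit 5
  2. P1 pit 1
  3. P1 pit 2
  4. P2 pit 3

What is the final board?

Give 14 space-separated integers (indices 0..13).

Move 1: P2 pit5 -> P1=[4,3,4,5,3,4](0) P2=[4,4,5,5,5,0](1)
Move 2: P1 pit1 -> P1=[4,0,5,6,4,4](0) P2=[4,4,5,5,5,0](1)
Move 3: P1 pit2 -> P1=[4,0,0,7,5,5](1) P2=[5,4,5,5,5,0](1)
Move 4: P2 pit3 -> P1=[5,1,0,7,5,5](1) P2=[5,4,5,0,6,1](2)

Answer: 5 1 0 7 5 5 1 5 4 5 0 6 1 2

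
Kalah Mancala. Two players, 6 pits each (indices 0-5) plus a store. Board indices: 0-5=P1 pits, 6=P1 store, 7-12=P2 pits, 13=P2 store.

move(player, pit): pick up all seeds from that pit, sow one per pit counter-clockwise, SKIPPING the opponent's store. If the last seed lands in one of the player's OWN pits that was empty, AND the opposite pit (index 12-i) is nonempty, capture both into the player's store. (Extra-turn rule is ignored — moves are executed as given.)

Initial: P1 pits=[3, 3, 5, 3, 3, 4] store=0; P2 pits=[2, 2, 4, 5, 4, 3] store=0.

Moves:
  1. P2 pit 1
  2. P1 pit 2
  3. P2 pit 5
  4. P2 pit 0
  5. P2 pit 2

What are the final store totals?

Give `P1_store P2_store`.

Move 1: P2 pit1 -> P1=[3,3,5,3,3,4](0) P2=[2,0,5,6,4,3](0)
Move 2: P1 pit2 -> P1=[3,3,0,4,4,5](1) P2=[3,0,5,6,4,3](0)
Move 3: P2 pit5 -> P1=[4,4,0,4,4,5](1) P2=[3,0,5,6,4,0](1)
Move 4: P2 pit0 -> P1=[4,4,0,4,4,5](1) P2=[0,1,6,7,4,0](1)
Move 5: P2 pit2 -> P1=[5,5,0,4,4,5](1) P2=[0,1,0,8,5,1](2)

Answer: 1 2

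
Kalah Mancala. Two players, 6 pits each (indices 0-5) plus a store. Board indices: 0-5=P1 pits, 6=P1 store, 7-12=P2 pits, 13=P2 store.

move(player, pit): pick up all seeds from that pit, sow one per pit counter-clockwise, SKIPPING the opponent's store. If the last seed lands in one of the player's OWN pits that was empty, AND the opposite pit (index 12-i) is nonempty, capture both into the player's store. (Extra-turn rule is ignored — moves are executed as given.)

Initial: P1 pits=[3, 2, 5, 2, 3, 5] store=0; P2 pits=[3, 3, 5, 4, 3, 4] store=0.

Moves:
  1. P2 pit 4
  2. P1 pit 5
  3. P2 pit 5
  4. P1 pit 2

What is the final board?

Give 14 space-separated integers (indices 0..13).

Answer: 5 3 0 4 4 1 2 5 5 6 5 0 0 2

Derivation:
Move 1: P2 pit4 -> P1=[4,2,5,2,3,5](0) P2=[3,3,5,4,0,5](1)
Move 2: P1 pit5 -> P1=[4,2,5,2,3,0](1) P2=[4,4,6,5,0,5](1)
Move 3: P2 pit5 -> P1=[5,3,6,3,3,0](1) P2=[4,4,6,5,0,0](2)
Move 4: P1 pit2 -> P1=[5,3,0,4,4,1](2) P2=[5,5,6,5,0,0](2)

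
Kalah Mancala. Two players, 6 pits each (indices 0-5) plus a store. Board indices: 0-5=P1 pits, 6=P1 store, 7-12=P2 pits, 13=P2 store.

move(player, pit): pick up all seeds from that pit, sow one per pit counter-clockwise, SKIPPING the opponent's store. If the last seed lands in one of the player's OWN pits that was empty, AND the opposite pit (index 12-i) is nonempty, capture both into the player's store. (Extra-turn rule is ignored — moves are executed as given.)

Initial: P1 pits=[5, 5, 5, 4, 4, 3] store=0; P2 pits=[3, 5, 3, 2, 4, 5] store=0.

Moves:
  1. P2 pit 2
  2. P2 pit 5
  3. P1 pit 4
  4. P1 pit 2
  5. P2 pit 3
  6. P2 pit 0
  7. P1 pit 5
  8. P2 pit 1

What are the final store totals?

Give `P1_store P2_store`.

Answer: 3 3

Derivation:
Move 1: P2 pit2 -> P1=[5,5,5,4,4,3](0) P2=[3,5,0,3,5,6](0)
Move 2: P2 pit5 -> P1=[6,6,6,5,5,3](0) P2=[3,5,0,3,5,0](1)
Move 3: P1 pit4 -> P1=[6,6,6,5,0,4](1) P2=[4,6,1,3,5,0](1)
Move 4: P1 pit2 -> P1=[6,6,0,6,1,5](2) P2=[5,7,1,3,5,0](1)
Move 5: P2 pit3 -> P1=[6,6,0,6,1,5](2) P2=[5,7,1,0,6,1](2)
Move 6: P2 pit0 -> P1=[6,6,0,6,1,5](2) P2=[0,8,2,1,7,2](2)
Move 7: P1 pit5 -> P1=[6,6,0,6,1,0](3) P2=[1,9,3,2,7,2](2)
Move 8: P2 pit1 -> P1=[7,7,1,7,1,0](3) P2=[1,0,4,3,8,3](3)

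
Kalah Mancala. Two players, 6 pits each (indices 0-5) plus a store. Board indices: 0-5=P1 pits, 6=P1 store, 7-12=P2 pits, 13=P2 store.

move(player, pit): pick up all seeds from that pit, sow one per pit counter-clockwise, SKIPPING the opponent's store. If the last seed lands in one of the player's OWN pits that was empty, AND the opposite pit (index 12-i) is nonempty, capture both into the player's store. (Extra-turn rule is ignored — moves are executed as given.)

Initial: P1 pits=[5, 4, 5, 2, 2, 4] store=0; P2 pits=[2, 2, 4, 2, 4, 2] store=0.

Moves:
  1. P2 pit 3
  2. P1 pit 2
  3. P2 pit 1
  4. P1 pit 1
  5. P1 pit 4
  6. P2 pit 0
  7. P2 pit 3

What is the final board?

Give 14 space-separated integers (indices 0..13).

Move 1: P2 pit3 -> P1=[5,4,5,2,2,4](0) P2=[2,2,4,0,5,3](0)
Move 2: P1 pit2 -> P1=[5,4,0,3,3,5](1) P2=[3,2,4,0,5,3](0)
Move 3: P2 pit1 -> P1=[5,4,0,3,3,5](1) P2=[3,0,5,1,5,3](0)
Move 4: P1 pit1 -> P1=[5,0,1,4,4,6](1) P2=[3,0,5,1,5,3](0)
Move 5: P1 pit4 -> P1=[5,0,1,4,0,7](2) P2=[4,1,5,1,5,3](0)
Move 6: P2 pit0 -> P1=[5,0,1,4,0,7](2) P2=[0,2,6,2,6,3](0)
Move 7: P2 pit3 -> P1=[5,0,1,4,0,7](2) P2=[0,2,6,0,7,4](0)

Answer: 5 0 1 4 0 7 2 0 2 6 0 7 4 0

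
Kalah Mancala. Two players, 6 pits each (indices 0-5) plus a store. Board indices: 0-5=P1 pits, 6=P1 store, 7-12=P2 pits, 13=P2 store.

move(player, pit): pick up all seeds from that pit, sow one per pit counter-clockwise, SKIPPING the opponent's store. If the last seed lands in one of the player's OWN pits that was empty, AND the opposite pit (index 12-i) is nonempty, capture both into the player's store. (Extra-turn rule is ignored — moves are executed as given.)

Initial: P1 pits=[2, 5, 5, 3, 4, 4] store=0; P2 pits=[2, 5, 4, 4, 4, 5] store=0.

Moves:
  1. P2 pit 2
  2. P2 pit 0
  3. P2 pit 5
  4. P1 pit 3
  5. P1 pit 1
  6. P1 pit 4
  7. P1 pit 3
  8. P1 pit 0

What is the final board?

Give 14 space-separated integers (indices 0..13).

Answer: 0 1 8 0 0 6 12 2 0 0 6 6 0 6

Derivation:
Move 1: P2 pit2 -> P1=[2,5,5,3,4,4](0) P2=[2,5,0,5,5,6](1)
Move 2: P2 pit0 -> P1=[2,5,5,0,4,4](0) P2=[0,6,0,5,5,6](5)
Move 3: P2 pit5 -> P1=[3,6,6,1,5,4](0) P2=[0,6,0,5,5,0](6)
Move 4: P1 pit3 -> P1=[3,6,6,0,6,4](0) P2=[0,6,0,5,5,0](6)
Move 5: P1 pit1 -> P1=[3,0,7,1,7,5](1) P2=[1,6,0,5,5,0](6)
Move 6: P1 pit4 -> P1=[3,0,7,1,0,6](2) P2=[2,7,1,6,6,0](6)
Move 7: P1 pit3 -> P1=[3,0,7,0,0,6](10) P2=[2,0,1,6,6,0](6)
Move 8: P1 pit0 -> P1=[0,1,8,0,0,6](12) P2=[2,0,0,6,6,0](6)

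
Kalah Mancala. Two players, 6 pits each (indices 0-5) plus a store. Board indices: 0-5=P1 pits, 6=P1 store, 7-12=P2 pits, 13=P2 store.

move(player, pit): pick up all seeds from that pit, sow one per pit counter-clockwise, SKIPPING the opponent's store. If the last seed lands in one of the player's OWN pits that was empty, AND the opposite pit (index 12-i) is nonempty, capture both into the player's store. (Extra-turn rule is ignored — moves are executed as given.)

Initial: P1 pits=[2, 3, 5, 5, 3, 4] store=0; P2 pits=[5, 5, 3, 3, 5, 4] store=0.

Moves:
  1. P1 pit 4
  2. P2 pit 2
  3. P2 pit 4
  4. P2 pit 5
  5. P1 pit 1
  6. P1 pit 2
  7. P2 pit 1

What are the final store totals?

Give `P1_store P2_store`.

Answer: 3 3

Derivation:
Move 1: P1 pit4 -> P1=[2,3,5,5,0,5](1) P2=[6,5,3,3,5,4](0)
Move 2: P2 pit2 -> P1=[2,3,5,5,0,5](1) P2=[6,5,0,4,6,5](0)
Move 3: P2 pit4 -> P1=[3,4,6,6,0,5](1) P2=[6,5,0,4,0,6](1)
Move 4: P2 pit5 -> P1=[4,5,7,7,1,5](1) P2=[6,5,0,4,0,0](2)
Move 5: P1 pit1 -> P1=[4,0,8,8,2,6](2) P2=[6,5,0,4,0,0](2)
Move 6: P1 pit2 -> P1=[4,0,0,9,3,7](3) P2=[7,6,1,5,0,0](2)
Move 7: P2 pit1 -> P1=[5,0,0,9,3,7](3) P2=[7,0,2,6,1,1](3)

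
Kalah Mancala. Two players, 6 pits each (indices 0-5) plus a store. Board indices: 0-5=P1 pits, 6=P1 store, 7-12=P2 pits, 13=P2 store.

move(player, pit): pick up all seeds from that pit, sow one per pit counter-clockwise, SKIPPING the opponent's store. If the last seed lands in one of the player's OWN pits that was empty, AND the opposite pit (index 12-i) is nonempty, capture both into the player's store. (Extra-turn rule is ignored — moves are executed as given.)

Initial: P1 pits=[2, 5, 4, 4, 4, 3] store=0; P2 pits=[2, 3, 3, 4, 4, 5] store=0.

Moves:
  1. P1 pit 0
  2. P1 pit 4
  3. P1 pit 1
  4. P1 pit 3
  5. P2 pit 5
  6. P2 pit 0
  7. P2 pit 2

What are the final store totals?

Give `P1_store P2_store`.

Answer: 3 4

Derivation:
Move 1: P1 pit0 -> P1=[0,6,5,4,4,3](0) P2=[2,3,3,4,4,5](0)
Move 2: P1 pit4 -> P1=[0,6,5,4,0,4](1) P2=[3,4,3,4,4,5](0)
Move 3: P1 pit1 -> P1=[0,0,6,5,1,5](2) P2=[4,4,3,4,4,5](0)
Move 4: P1 pit3 -> P1=[0,0,6,0,2,6](3) P2=[5,5,3,4,4,5](0)
Move 5: P2 pit5 -> P1=[1,1,7,1,2,6](3) P2=[5,5,3,4,4,0](1)
Move 6: P2 pit0 -> P1=[0,1,7,1,2,6](3) P2=[0,6,4,5,5,0](3)
Move 7: P2 pit2 -> P1=[0,1,7,1,2,6](3) P2=[0,6,0,6,6,1](4)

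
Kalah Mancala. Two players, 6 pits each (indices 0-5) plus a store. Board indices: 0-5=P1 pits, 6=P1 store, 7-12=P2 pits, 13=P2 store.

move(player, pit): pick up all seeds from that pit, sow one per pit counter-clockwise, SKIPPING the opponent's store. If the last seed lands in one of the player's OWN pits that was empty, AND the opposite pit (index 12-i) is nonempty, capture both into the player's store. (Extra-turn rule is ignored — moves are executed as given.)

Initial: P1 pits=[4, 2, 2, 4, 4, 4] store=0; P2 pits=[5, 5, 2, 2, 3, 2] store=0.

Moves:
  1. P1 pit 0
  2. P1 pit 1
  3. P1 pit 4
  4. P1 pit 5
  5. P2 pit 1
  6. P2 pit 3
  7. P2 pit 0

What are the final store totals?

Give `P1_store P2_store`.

Answer: 2 3

Derivation:
Move 1: P1 pit0 -> P1=[0,3,3,5,5,4](0) P2=[5,5,2,2,3,2](0)
Move 2: P1 pit1 -> P1=[0,0,4,6,6,4](0) P2=[5,5,2,2,3,2](0)
Move 3: P1 pit4 -> P1=[0,0,4,6,0,5](1) P2=[6,6,3,3,3,2](0)
Move 4: P1 pit5 -> P1=[0,0,4,6,0,0](2) P2=[7,7,4,4,3,2](0)
Move 5: P2 pit1 -> P1=[1,1,4,6,0,0](2) P2=[7,0,5,5,4,3](1)
Move 6: P2 pit3 -> P1=[2,2,4,6,0,0](2) P2=[7,0,5,0,5,4](2)
Move 7: P2 pit0 -> P1=[3,2,4,6,0,0](2) P2=[0,1,6,1,6,5](3)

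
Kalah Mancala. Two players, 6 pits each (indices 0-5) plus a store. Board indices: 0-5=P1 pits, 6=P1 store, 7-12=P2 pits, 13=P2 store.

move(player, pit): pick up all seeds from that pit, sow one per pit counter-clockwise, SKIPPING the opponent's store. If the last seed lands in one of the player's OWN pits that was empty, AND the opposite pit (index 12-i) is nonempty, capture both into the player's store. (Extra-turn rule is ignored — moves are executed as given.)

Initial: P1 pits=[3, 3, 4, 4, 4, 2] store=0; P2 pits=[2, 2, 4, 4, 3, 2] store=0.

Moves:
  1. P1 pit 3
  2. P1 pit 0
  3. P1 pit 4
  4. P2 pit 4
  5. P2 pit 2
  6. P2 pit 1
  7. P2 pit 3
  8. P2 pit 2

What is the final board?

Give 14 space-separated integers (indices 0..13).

Answer: 2 1 0 0 0 4 7 4 0 0 0 1 4 14

Derivation:
Move 1: P1 pit3 -> P1=[3,3,4,0,5,3](1) P2=[3,2,4,4,3,2](0)
Move 2: P1 pit0 -> P1=[0,4,5,0,5,3](6) P2=[3,2,0,4,3,2](0)
Move 3: P1 pit4 -> P1=[0,4,5,0,0,4](7) P2=[4,3,1,4,3,2](0)
Move 4: P2 pit4 -> P1=[1,4,5,0,0,4](7) P2=[4,3,1,4,0,3](1)
Move 5: P2 pit2 -> P1=[1,4,5,0,0,4](7) P2=[4,3,0,5,0,3](1)
Move 6: P2 pit1 -> P1=[1,0,5,0,0,4](7) P2=[4,0,1,6,0,3](6)
Move 7: P2 pit3 -> P1=[2,1,6,0,0,4](7) P2=[4,0,1,0,1,4](7)
Move 8: P2 pit2 -> P1=[2,1,0,0,0,4](7) P2=[4,0,0,0,1,4](14)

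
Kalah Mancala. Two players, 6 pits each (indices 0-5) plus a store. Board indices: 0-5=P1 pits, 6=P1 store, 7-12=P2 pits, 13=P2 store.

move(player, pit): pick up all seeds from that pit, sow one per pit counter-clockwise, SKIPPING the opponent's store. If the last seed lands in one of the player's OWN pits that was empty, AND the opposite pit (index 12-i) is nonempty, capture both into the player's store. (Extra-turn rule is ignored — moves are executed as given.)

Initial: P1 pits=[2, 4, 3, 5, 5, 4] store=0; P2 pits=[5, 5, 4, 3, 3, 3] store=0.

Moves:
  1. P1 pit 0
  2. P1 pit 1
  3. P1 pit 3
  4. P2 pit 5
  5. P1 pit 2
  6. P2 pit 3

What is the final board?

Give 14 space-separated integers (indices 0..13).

Answer: 1 1 0 1 8 7 3 7 6 5 0 4 1 2

Derivation:
Move 1: P1 pit0 -> P1=[0,5,4,5,5,4](0) P2=[5,5,4,3,3,3](0)
Move 2: P1 pit1 -> P1=[0,0,5,6,6,5](1) P2=[5,5,4,3,3,3](0)
Move 3: P1 pit3 -> P1=[0,0,5,0,7,6](2) P2=[6,6,5,3,3,3](0)
Move 4: P2 pit5 -> P1=[1,1,5,0,7,6](2) P2=[6,6,5,3,3,0](1)
Move 5: P1 pit2 -> P1=[1,1,0,1,8,7](3) P2=[7,6,5,3,3,0](1)
Move 6: P2 pit3 -> P1=[1,1,0,1,8,7](3) P2=[7,6,5,0,4,1](2)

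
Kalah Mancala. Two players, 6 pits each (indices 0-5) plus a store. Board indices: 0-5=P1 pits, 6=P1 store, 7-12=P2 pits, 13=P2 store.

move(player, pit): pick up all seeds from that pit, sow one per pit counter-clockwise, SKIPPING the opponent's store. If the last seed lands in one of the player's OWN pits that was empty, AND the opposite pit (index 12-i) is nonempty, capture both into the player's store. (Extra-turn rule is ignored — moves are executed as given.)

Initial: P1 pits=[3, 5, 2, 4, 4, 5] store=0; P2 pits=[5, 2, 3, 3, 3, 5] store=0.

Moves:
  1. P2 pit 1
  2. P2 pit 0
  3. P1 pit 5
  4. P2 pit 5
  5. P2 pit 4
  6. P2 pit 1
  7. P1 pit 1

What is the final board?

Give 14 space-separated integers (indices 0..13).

Answer: 5 0 4 6 6 1 2 2 1 7 7 0 1 2

Derivation:
Move 1: P2 pit1 -> P1=[3,5,2,4,4,5](0) P2=[5,0,4,4,3,5](0)
Move 2: P2 pit0 -> P1=[3,5,2,4,4,5](0) P2=[0,1,5,5,4,6](0)
Move 3: P1 pit5 -> P1=[3,5,2,4,4,0](1) P2=[1,2,6,6,4,6](0)
Move 4: P2 pit5 -> P1=[4,6,3,5,5,0](1) P2=[1,2,6,6,4,0](1)
Move 5: P2 pit4 -> P1=[5,7,3,5,5,0](1) P2=[1,2,6,6,0,1](2)
Move 6: P2 pit1 -> P1=[5,7,3,5,5,0](1) P2=[1,0,7,7,0,1](2)
Move 7: P1 pit1 -> P1=[5,0,4,6,6,1](2) P2=[2,1,7,7,0,1](2)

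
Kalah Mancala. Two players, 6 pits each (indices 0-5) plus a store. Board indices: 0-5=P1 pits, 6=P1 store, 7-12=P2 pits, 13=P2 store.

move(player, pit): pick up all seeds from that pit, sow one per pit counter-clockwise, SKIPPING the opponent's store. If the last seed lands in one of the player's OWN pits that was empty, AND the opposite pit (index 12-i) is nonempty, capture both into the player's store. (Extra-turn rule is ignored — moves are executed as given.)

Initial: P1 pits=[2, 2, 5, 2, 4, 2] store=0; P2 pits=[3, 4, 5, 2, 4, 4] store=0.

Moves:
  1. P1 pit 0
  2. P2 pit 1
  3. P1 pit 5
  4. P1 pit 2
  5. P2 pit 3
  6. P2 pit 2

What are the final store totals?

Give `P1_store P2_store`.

Answer: 2 2

Derivation:
Move 1: P1 pit0 -> P1=[0,3,6,2,4,2](0) P2=[3,4,5,2,4,4](0)
Move 2: P2 pit1 -> P1=[0,3,6,2,4,2](0) P2=[3,0,6,3,5,5](0)
Move 3: P1 pit5 -> P1=[0,3,6,2,4,0](1) P2=[4,0,6,3,5,5](0)
Move 4: P1 pit2 -> P1=[0,3,0,3,5,1](2) P2=[5,1,6,3,5,5](0)
Move 5: P2 pit3 -> P1=[0,3,0,3,5,1](2) P2=[5,1,6,0,6,6](1)
Move 6: P2 pit2 -> P1=[1,4,0,3,5,1](2) P2=[5,1,0,1,7,7](2)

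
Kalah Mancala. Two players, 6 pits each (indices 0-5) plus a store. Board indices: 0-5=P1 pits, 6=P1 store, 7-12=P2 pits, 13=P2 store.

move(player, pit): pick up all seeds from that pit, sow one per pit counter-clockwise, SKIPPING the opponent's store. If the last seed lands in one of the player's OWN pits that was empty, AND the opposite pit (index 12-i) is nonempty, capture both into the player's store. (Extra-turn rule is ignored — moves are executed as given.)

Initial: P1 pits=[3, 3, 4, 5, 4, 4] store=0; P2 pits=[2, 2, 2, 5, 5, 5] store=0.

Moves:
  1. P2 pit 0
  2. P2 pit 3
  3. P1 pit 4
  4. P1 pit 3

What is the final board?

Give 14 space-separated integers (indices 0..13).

Answer: 4 4 4 0 1 6 2 2 5 3 0 6 6 1

Derivation:
Move 1: P2 pit0 -> P1=[3,3,4,5,4,4](0) P2=[0,3,3,5,5,5](0)
Move 2: P2 pit3 -> P1=[4,4,4,5,4,4](0) P2=[0,3,3,0,6,6](1)
Move 3: P1 pit4 -> P1=[4,4,4,5,0,5](1) P2=[1,4,3,0,6,6](1)
Move 4: P1 pit3 -> P1=[4,4,4,0,1,6](2) P2=[2,5,3,0,6,6](1)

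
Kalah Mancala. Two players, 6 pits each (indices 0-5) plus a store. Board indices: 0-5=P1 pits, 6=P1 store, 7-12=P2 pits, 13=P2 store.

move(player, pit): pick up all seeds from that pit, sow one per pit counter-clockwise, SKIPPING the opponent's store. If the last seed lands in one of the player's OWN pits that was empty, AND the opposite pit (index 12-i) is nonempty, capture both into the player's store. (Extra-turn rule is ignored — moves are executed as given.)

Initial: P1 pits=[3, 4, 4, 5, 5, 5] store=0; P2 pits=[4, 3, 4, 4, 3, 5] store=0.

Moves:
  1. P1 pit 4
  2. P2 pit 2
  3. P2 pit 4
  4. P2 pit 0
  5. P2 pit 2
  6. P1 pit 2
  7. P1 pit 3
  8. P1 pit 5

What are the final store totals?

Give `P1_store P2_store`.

Move 1: P1 pit4 -> P1=[3,4,4,5,0,6](1) P2=[5,4,5,4,3,5](0)
Move 2: P2 pit2 -> P1=[4,4,4,5,0,6](1) P2=[5,4,0,5,4,6](1)
Move 3: P2 pit4 -> P1=[5,5,4,5,0,6](1) P2=[5,4,0,5,0,7](2)
Move 4: P2 pit0 -> P1=[5,5,4,5,0,6](1) P2=[0,5,1,6,1,8](2)
Move 5: P2 pit2 -> P1=[5,5,4,5,0,6](1) P2=[0,5,0,7,1,8](2)
Move 6: P1 pit2 -> P1=[5,5,0,6,1,7](2) P2=[0,5,0,7,1,8](2)
Move 7: P1 pit3 -> P1=[5,5,0,0,2,8](3) P2=[1,6,1,7,1,8](2)
Move 8: P1 pit5 -> P1=[6,5,0,0,2,0](4) P2=[2,7,2,8,2,9](2)

Answer: 4 2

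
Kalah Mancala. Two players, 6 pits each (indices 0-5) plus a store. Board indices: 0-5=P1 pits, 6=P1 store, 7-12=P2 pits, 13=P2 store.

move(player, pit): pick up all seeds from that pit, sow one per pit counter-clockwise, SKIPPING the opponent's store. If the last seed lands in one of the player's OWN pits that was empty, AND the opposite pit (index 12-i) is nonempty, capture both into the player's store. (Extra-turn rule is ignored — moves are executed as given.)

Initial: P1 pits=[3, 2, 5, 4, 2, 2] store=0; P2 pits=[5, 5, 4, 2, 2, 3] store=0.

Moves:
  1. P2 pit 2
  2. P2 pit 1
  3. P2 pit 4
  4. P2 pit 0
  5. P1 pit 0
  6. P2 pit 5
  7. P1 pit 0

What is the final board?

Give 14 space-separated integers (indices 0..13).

Move 1: P2 pit2 -> P1=[3,2,5,4,2,2](0) P2=[5,5,0,3,3,4](1)
Move 2: P2 pit1 -> P1=[3,2,5,4,2,2](0) P2=[5,0,1,4,4,5](2)
Move 3: P2 pit4 -> P1=[4,3,5,4,2,2](0) P2=[5,0,1,4,0,6](3)
Move 4: P2 pit0 -> P1=[4,3,5,4,2,2](0) P2=[0,1,2,5,1,7](3)
Move 5: P1 pit0 -> P1=[0,4,6,5,3,2](0) P2=[0,1,2,5,1,7](3)
Move 6: P2 pit5 -> P1=[1,5,7,6,4,3](0) P2=[0,1,2,5,1,0](4)
Move 7: P1 pit0 -> P1=[0,6,7,6,4,3](0) P2=[0,1,2,5,1,0](4)

Answer: 0 6 7 6 4 3 0 0 1 2 5 1 0 4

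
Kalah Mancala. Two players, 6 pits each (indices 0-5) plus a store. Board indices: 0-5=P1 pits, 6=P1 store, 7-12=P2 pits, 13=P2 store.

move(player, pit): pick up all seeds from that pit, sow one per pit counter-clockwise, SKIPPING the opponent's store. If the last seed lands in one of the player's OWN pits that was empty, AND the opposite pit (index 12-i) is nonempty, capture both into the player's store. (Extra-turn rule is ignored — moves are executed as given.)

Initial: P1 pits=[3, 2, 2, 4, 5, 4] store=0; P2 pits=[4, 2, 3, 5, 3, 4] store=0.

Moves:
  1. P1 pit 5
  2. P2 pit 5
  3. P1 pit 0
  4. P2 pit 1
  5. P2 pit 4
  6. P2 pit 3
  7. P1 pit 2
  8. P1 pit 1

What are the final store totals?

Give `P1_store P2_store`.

Answer: 3 3

Derivation:
Move 1: P1 pit5 -> P1=[3,2,2,4,5,0](1) P2=[5,3,4,5,3,4](0)
Move 2: P2 pit5 -> P1=[4,3,3,4,5,0](1) P2=[5,3,4,5,3,0](1)
Move 3: P1 pit0 -> P1=[0,4,4,5,6,0](1) P2=[5,3,4,5,3,0](1)
Move 4: P2 pit1 -> P1=[0,4,4,5,6,0](1) P2=[5,0,5,6,4,0](1)
Move 5: P2 pit4 -> P1=[1,5,4,5,6,0](1) P2=[5,0,5,6,0,1](2)
Move 6: P2 pit3 -> P1=[2,6,5,5,6,0](1) P2=[5,0,5,0,1,2](3)
Move 7: P1 pit2 -> P1=[2,6,0,6,7,1](2) P2=[6,0,5,0,1,2](3)
Move 8: P1 pit1 -> P1=[2,0,1,7,8,2](3) P2=[7,0,5,0,1,2](3)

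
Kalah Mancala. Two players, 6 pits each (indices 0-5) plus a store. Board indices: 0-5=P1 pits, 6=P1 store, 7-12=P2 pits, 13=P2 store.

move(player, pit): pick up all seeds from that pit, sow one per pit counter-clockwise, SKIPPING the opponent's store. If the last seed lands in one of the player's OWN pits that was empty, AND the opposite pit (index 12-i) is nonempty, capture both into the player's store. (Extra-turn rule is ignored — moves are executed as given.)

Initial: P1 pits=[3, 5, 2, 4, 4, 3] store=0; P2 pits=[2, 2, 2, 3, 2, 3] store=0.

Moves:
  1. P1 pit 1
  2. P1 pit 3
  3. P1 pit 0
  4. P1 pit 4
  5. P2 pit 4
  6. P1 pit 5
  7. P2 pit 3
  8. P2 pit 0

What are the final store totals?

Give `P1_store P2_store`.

Answer: 7 2

Derivation:
Move 1: P1 pit1 -> P1=[3,0,3,5,5,4](1) P2=[2,2,2,3,2,3](0)
Move 2: P1 pit3 -> P1=[3,0,3,0,6,5](2) P2=[3,3,2,3,2,3](0)
Move 3: P1 pit0 -> P1=[0,1,4,0,6,5](5) P2=[3,3,0,3,2,3](0)
Move 4: P1 pit4 -> P1=[0,1,4,0,0,6](6) P2=[4,4,1,4,2,3](0)
Move 5: P2 pit4 -> P1=[0,1,4,0,0,6](6) P2=[4,4,1,4,0,4](1)
Move 6: P1 pit5 -> P1=[0,1,4,0,0,0](7) P2=[5,5,2,5,1,4](1)
Move 7: P2 pit3 -> P1=[1,2,4,0,0,0](7) P2=[5,5,2,0,2,5](2)
Move 8: P2 pit0 -> P1=[1,2,4,0,0,0](7) P2=[0,6,3,1,3,6](2)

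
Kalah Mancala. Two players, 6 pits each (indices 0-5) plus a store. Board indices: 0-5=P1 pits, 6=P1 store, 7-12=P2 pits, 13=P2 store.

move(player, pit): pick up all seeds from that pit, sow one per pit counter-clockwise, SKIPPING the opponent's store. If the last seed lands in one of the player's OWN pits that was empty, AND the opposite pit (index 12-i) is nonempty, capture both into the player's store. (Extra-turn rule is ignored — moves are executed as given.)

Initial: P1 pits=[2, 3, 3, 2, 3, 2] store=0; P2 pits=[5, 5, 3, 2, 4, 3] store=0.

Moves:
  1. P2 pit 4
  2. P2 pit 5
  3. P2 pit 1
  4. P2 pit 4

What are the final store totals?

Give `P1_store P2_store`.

Move 1: P2 pit4 -> P1=[3,4,3,2,3,2](0) P2=[5,5,3,2,0,4](1)
Move 2: P2 pit5 -> P1=[4,5,4,2,3,2](0) P2=[5,5,3,2,0,0](2)
Move 3: P2 pit1 -> P1=[4,5,4,2,3,2](0) P2=[5,0,4,3,1,1](3)
Move 4: P2 pit4 -> P1=[4,5,4,2,3,2](0) P2=[5,0,4,3,0,2](3)

Answer: 0 3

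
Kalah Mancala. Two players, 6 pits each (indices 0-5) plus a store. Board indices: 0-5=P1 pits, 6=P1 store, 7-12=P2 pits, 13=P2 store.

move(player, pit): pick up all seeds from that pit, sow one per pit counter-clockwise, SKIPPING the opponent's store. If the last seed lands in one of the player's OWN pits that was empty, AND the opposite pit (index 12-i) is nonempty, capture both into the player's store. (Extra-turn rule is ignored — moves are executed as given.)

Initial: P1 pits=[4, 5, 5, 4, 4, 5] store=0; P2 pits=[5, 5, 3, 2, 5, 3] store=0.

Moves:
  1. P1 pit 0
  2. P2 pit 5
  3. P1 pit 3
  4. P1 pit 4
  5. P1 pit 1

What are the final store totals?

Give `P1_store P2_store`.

Move 1: P1 pit0 -> P1=[0,6,6,5,5,5](0) P2=[5,5,3,2,5,3](0)
Move 2: P2 pit5 -> P1=[1,7,6,5,5,5](0) P2=[5,5,3,2,5,0](1)
Move 3: P1 pit3 -> P1=[1,7,6,0,6,6](1) P2=[6,6,3,2,5,0](1)
Move 4: P1 pit4 -> P1=[1,7,6,0,0,7](2) P2=[7,7,4,3,5,0](1)
Move 5: P1 pit1 -> P1=[1,0,7,1,1,8](3) P2=[8,8,4,3,5,0](1)

Answer: 3 1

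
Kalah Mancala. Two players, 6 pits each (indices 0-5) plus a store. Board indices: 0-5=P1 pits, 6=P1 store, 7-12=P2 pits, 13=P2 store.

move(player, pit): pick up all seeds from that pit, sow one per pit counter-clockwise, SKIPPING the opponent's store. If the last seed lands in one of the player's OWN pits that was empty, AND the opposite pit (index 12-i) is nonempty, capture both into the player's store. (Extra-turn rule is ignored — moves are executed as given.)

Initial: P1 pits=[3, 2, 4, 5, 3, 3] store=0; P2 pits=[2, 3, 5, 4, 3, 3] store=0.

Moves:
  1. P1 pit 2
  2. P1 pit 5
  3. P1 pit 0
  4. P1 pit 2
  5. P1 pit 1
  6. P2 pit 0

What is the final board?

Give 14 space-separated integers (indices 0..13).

Answer: 0 0 1 9 5 0 2 0 5 7 5 3 3 0

Derivation:
Move 1: P1 pit2 -> P1=[3,2,0,6,4,4](1) P2=[2,3,5,4,3,3](0)
Move 2: P1 pit5 -> P1=[3,2,0,6,4,0](2) P2=[3,4,6,4,3,3](0)
Move 3: P1 pit0 -> P1=[0,3,1,7,4,0](2) P2=[3,4,6,4,3,3](0)
Move 4: P1 pit2 -> P1=[0,3,0,8,4,0](2) P2=[3,4,6,4,3,3](0)
Move 5: P1 pit1 -> P1=[0,0,1,9,5,0](2) P2=[3,4,6,4,3,3](0)
Move 6: P2 pit0 -> P1=[0,0,1,9,5,0](2) P2=[0,5,7,5,3,3](0)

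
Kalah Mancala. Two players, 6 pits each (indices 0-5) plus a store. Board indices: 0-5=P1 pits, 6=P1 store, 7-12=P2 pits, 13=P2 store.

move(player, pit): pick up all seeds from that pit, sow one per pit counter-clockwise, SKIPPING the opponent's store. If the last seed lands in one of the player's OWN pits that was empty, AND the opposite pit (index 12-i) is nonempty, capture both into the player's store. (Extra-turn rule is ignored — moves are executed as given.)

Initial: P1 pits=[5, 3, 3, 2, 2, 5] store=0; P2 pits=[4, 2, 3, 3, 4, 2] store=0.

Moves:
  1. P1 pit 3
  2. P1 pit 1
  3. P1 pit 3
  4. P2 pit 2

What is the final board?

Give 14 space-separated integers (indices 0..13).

Answer: 5 0 4 0 5 6 0 4 2 0 4 5 3 0

Derivation:
Move 1: P1 pit3 -> P1=[5,3,3,0,3,6](0) P2=[4,2,3,3,4,2](0)
Move 2: P1 pit1 -> P1=[5,0,4,1,4,6](0) P2=[4,2,3,3,4,2](0)
Move 3: P1 pit3 -> P1=[5,0,4,0,5,6](0) P2=[4,2,3,3,4,2](0)
Move 4: P2 pit2 -> P1=[5,0,4,0,5,6](0) P2=[4,2,0,4,5,3](0)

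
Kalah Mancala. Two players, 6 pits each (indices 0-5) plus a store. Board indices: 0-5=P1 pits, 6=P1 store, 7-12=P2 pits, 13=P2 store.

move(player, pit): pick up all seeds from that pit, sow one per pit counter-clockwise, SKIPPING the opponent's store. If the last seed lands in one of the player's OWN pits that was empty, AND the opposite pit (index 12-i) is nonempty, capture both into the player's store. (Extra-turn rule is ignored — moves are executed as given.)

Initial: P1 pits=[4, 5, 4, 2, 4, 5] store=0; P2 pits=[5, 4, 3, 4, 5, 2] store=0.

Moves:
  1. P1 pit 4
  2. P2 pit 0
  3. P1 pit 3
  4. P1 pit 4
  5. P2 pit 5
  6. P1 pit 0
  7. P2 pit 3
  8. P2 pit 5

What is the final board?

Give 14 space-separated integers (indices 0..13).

Answer: 1 8 5 1 1 9 1 0 6 4 0 7 0 4

Derivation:
Move 1: P1 pit4 -> P1=[4,5,4,2,0,6](1) P2=[6,5,3,4,5,2](0)
Move 2: P2 pit0 -> P1=[4,5,4,2,0,6](1) P2=[0,6,4,5,6,3](1)
Move 3: P1 pit3 -> P1=[4,5,4,0,1,7](1) P2=[0,6,4,5,6,3](1)
Move 4: P1 pit4 -> P1=[4,5,4,0,0,8](1) P2=[0,6,4,5,6,3](1)
Move 5: P2 pit5 -> P1=[5,6,4,0,0,8](1) P2=[0,6,4,5,6,0](2)
Move 6: P1 pit0 -> P1=[0,7,5,1,1,9](1) P2=[0,6,4,5,6,0](2)
Move 7: P2 pit3 -> P1=[1,8,5,1,1,9](1) P2=[0,6,4,0,7,1](3)
Move 8: P2 pit5 -> P1=[1,8,5,1,1,9](1) P2=[0,6,4,0,7,0](4)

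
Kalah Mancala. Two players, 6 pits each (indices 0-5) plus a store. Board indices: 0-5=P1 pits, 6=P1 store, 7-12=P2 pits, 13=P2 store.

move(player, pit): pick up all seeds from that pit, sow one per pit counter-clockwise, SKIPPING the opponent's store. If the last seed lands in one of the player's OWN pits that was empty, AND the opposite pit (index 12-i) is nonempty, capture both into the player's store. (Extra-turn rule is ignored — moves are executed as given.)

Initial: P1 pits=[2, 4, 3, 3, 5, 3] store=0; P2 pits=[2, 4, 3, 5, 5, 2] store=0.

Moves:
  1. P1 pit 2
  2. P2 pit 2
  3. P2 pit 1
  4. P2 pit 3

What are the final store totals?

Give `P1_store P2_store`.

Answer: 0 1

Derivation:
Move 1: P1 pit2 -> P1=[2,4,0,4,6,4](0) P2=[2,4,3,5,5,2](0)
Move 2: P2 pit2 -> P1=[2,4,0,4,6,4](0) P2=[2,4,0,6,6,3](0)
Move 3: P2 pit1 -> P1=[2,4,0,4,6,4](0) P2=[2,0,1,7,7,4](0)
Move 4: P2 pit3 -> P1=[3,5,1,5,6,4](0) P2=[2,0,1,0,8,5](1)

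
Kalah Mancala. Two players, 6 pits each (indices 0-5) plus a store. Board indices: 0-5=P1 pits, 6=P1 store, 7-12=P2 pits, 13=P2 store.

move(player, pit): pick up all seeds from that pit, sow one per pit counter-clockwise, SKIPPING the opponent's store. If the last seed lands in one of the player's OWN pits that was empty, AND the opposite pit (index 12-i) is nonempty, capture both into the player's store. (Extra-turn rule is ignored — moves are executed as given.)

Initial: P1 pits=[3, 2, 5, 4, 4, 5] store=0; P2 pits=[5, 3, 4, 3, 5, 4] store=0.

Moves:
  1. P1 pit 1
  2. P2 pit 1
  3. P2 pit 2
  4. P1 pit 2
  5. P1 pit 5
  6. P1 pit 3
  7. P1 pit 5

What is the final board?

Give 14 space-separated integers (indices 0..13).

Answer: 4 0 0 0 6 0 4 8 3 2 6 8 5 1

Derivation:
Move 1: P1 pit1 -> P1=[3,0,6,5,4,5](0) P2=[5,3,4,3,5,4](0)
Move 2: P2 pit1 -> P1=[3,0,6,5,4,5](0) P2=[5,0,5,4,6,4](0)
Move 3: P2 pit2 -> P1=[4,0,6,5,4,5](0) P2=[5,0,0,5,7,5](1)
Move 4: P1 pit2 -> P1=[4,0,0,6,5,6](1) P2=[6,1,0,5,7,5](1)
Move 5: P1 pit5 -> P1=[4,0,0,6,5,0](2) P2=[7,2,1,6,8,5](1)
Move 6: P1 pit3 -> P1=[4,0,0,0,6,1](3) P2=[8,3,2,6,8,5](1)
Move 7: P1 pit5 -> P1=[4,0,0,0,6,0](4) P2=[8,3,2,6,8,5](1)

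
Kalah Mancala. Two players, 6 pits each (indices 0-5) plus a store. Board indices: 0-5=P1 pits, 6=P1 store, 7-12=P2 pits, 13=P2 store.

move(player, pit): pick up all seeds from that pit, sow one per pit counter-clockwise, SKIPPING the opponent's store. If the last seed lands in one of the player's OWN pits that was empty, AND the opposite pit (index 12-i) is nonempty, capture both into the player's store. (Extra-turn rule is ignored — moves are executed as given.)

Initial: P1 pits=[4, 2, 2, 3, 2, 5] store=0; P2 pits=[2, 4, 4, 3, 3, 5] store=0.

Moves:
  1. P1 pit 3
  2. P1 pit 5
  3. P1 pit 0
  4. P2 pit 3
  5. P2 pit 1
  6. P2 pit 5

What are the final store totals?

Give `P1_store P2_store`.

Move 1: P1 pit3 -> P1=[4,2,2,0,3,6](1) P2=[2,4,4,3,3,5](0)
Move 2: P1 pit5 -> P1=[4,2,2,0,3,0](2) P2=[3,5,5,4,4,5](0)
Move 3: P1 pit0 -> P1=[0,3,3,1,4,0](2) P2=[3,5,5,4,4,5](0)
Move 4: P2 pit3 -> P1=[1,3,3,1,4,0](2) P2=[3,5,5,0,5,6](1)
Move 5: P2 pit1 -> P1=[1,3,3,1,4,0](2) P2=[3,0,6,1,6,7](2)
Move 6: P2 pit5 -> P1=[2,4,4,2,5,1](2) P2=[3,0,6,1,6,0](3)

Answer: 2 3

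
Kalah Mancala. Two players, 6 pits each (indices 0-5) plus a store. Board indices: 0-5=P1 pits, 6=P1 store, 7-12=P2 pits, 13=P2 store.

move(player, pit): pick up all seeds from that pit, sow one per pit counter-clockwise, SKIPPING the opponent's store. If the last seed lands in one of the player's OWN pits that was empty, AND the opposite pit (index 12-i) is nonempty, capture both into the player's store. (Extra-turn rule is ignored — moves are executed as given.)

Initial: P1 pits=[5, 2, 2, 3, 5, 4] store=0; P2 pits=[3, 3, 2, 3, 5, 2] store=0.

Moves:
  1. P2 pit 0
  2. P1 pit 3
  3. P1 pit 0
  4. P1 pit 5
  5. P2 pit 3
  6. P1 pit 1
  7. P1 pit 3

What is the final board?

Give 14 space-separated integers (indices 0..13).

Answer: 1 0 4 0 9 1 4 0 5 4 0 7 3 1

Derivation:
Move 1: P2 pit0 -> P1=[5,2,2,3,5,4](0) P2=[0,4,3,4,5,2](0)
Move 2: P1 pit3 -> P1=[5,2,2,0,6,5](1) P2=[0,4,3,4,5,2](0)
Move 3: P1 pit0 -> P1=[0,3,3,1,7,6](1) P2=[0,4,3,4,5,2](0)
Move 4: P1 pit5 -> P1=[0,3,3,1,7,0](2) P2=[1,5,4,5,6,2](0)
Move 5: P2 pit3 -> P1=[1,4,3,1,7,0](2) P2=[1,5,4,0,7,3](1)
Move 6: P1 pit1 -> P1=[1,0,4,2,8,0](4) P2=[0,5,4,0,7,3](1)
Move 7: P1 pit3 -> P1=[1,0,4,0,9,1](4) P2=[0,5,4,0,7,3](1)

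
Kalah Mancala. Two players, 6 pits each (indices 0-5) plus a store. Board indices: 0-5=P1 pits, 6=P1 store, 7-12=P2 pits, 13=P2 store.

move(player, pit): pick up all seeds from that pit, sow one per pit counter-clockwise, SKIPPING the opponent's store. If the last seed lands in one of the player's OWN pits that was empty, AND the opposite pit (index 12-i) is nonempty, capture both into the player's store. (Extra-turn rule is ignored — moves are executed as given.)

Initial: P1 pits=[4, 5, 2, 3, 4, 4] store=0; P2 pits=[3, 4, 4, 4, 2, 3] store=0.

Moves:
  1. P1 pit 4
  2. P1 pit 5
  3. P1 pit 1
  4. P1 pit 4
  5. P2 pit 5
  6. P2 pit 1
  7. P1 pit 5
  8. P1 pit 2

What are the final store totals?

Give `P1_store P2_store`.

Move 1: P1 pit4 -> P1=[4,5,2,3,0,5](1) P2=[4,5,4,4,2,3](0)
Move 2: P1 pit5 -> P1=[4,5,2,3,0,0](2) P2=[5,6,5,5,2,3](0)
Move 3: P1 pit1 -> P1=[4,0,3,4,1,1](3) P2=[5,6,5,5,2,3](0)
Move 4: P1 pit4 -> P1=[4,0,3,4,0,2](3) P2=[5,6,5,5,2,3](0)
Move 5: P2 pit5 -> P1=[5,1,3,4,0,2](3) P2=[5,6,5,5,2,0](1)
Move 6: P2 pit1 -> P1=[6,1,3,4,0,2](3) P2=[5,0,6,6,3,1](2)
Move 7: P1 pit5 -> P1=[6,1,3,4,0,0](4) P2=[6,0,6,6,3,1](2)
Move 8: P1 pit2 -> P1=[6,1,0,5,1,0](11) P2=[0,0,6,6,3,1](2)

Answer: 11 2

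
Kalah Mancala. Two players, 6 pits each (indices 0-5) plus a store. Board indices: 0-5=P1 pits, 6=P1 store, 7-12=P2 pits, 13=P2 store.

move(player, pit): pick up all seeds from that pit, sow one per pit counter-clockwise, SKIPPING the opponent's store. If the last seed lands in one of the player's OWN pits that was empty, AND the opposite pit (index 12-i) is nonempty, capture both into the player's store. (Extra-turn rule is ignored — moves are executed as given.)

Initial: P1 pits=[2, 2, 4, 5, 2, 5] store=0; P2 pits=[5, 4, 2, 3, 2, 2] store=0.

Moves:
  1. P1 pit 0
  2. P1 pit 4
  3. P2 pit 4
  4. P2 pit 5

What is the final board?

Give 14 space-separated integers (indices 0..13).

Move 1: P1 pit0 -> P1=[0,3,5,5,2,5](0) P2=[5,4,2,3,2,2](0)
Move 2: P1 pit4 -> P1=[0,3,5,5,0,6](1) P2=[5,4,2,3,2,2](0)
Move 3: P2 pit4 -> P1=[0,3,5,5,0,6](1) P2=[5,4,2,3,0,3](1)
Move 4: P2 pit5 -> P1=[1,4,5,5,0,6](1) P2=[5,4,2,3,0,0](2)

Answer: 1 4 5 5 0 6 1 5 4 2 3 0 0 2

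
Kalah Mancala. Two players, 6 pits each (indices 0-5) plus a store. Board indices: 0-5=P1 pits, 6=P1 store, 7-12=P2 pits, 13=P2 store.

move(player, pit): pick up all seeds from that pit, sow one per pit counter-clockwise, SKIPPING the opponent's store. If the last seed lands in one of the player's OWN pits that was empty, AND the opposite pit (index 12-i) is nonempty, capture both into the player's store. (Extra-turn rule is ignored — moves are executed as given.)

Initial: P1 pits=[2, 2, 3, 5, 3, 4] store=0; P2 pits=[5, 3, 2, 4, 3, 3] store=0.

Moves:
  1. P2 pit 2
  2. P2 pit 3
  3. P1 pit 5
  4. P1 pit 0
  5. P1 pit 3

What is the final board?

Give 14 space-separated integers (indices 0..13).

Answer: 0 4 4 0 4 1 2 7 5 2 0 5 4 1

Derivation:
Move 1: P2 pit2 -> P1=[2,2,3,5,3,4](0) P2=[5,3,0,5,4,3](0)
Move 2: P2 pit3 -> P1=[3,3,3,5,3,4](0) P2=[5,3,0,0,5,4](1)
Move 3: P1 pit5 -> P1=[3,3,3,5,3,0](1) P2=[6,4,1,0,5,4](1)
Move 4: P1 pit0 -> P1=[0,4,4,6,3,0](1) P2=[6,4,1,0,5,4](1)
Move 5: P1 pit3 -> P1=[0,4,4,0,4,1](2) P2=[7,5,2,0,5,4](1)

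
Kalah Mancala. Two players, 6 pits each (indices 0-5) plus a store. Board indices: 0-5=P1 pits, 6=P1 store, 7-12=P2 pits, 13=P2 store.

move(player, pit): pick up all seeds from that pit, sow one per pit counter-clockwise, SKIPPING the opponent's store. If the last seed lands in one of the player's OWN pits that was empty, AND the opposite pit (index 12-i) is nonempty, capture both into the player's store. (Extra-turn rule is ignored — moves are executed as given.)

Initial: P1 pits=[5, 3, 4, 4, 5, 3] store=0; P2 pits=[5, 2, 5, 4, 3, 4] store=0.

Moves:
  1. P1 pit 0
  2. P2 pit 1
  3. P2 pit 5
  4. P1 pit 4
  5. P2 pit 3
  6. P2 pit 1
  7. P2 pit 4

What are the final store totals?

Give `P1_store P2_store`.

Answer: 1 3

Derivation:
Move 1: P1 pit0 -> P1=[0,4,5,5,6,4](0) P2=[5,2,5,4,3,4](0)
Move 2: P2 pit1 -> P1=[0,4,5,5,6,4](0) P2=[5,0,6,5,3,4](0)
Move 3: P2 pit5 -> P1=[1,5,6,5,6,4](0) P2=[5,0,6,5,3,0](1)
Move 4: P1 pit4 -> P1=[1,5,6,5,0,5](1) P2=[6,1,7,6,3,0](1)
Move 5: P2 pit3 -> P1=[2,6,7,5,0,5](1) P2=[6,1,7,0,4,1](2)
Move 6: P2 pit1 -> P1=[2,6,7,5,0,5](1) P2=[6,0,8,0,4,1](2)
Move 7: P2 pit4 -> P1=[3,7,7,5,0,5](1) P2=[6,0,8,0,0,2](3)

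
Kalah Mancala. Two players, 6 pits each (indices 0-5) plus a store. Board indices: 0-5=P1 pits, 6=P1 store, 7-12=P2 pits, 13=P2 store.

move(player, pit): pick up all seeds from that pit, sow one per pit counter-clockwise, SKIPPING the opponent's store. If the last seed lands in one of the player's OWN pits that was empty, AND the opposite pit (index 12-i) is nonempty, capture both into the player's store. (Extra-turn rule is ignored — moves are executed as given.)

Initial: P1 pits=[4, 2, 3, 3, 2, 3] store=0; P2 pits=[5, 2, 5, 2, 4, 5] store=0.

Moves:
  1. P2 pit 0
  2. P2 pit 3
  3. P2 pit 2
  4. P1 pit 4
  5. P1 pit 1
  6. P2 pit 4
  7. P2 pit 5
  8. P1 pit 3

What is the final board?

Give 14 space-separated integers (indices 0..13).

Answer: 7 2 6 0 1 6 6 2 1 1 1 0 0 7

Derivation:
Move 1: P2 pit0 -> P1=[4,2,3,3,2,3](0) P2=[0,3,6,3,5,6](0)
Move 2: P2 pit3 -> P1=[4,2,3,3,2,3](0) P2=[0,3,6,0,6,7](1)
Move 3: P2 pit2 -> P1=[5,3,3,3,2,3](0) P2=[0,3,0,1,7,8](2)
Move 4: P1 pit4 -> P1=[5,3,3,3,0,4](1) P2=[0,3,0,1,7,8](2)
Move 5: P1 pit1 -> P1=[5,0,4,4,0,4](5) P2=[0,0,0,1,7,8](2)
Move 6: P2 pit4 -> P1=[6,1,5,5,1,4](5) P2=[0,0,0,1,0,9](3)
Move 7: P2 pit5 -> P1=[7,2,6,6,0,5](5) P2=[1,0,0,1,0,0](7)
Move 8: P1 pit3 -> P1=[7,2,6,0,1,6](6) P2=[2,1,1,1,0,0](7)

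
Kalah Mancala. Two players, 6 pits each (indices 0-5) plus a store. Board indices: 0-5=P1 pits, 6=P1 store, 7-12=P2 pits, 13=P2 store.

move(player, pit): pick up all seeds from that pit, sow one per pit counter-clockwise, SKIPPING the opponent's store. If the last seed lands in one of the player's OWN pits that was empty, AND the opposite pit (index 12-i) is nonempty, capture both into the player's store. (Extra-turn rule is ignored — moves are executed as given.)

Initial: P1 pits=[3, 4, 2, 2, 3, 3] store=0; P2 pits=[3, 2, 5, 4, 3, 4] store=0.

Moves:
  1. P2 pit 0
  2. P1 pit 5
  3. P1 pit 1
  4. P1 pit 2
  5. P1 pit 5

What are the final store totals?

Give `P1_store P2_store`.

Move 1: P2 pit0 -> P1=[3,4,2,2,3,3](0) P2=[0,3,6,5,3,4](0)
Move 2: P1 pit5 -> P1=[3,4,2,2,3,0](1) P2=[1,4,6,5,3,4](0)
Move 3: P1 pit1 -> P1=[3,0,3,3,4,0](3) P2=[0,4,6,5,3,4](0)
Move 4: P1 pit2 -> P1=[3,0,0,4,5,1](3) P2=[0,4,6,5,3,4](0)
Move 5: P1 pit5 -> P1=[3,0,0,4,5,0](4) P2=[0,4,6,5,3,4](0)

Answer: 4 0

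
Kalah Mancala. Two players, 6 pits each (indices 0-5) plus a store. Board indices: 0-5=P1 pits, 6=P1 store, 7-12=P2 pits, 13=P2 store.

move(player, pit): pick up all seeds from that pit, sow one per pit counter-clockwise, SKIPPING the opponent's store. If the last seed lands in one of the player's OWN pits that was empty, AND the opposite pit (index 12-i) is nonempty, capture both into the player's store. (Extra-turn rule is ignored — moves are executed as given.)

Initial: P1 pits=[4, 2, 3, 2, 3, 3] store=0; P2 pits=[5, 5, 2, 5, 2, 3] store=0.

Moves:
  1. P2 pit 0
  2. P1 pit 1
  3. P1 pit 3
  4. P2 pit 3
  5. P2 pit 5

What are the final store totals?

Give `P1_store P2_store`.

Answer: 1 2

Derivation:
Move 1: P2 pit0 -> P1=[4,2,3,2,3,3](0) P2=[0,6,3,6,3,4](0)
Move 2: P1 pit1 -> P1=[4,0,4,3,3,3](0) P2=[0,6,3,6,3,4](0)
Move 3: P1 pit3 -> P1=[4,0,4,0,4,4](1) P2=[0,6,3,6,3,4](0)
Move 4: P2 pit3 -> P1=[5,1,5,0,4,4](1) P2=[0,6,3,0,4,5](1)
Move 5: P2 pit5 -> P1=[6,2,6,1,4,4](1) P2=[0,6,3,0,4,0](2)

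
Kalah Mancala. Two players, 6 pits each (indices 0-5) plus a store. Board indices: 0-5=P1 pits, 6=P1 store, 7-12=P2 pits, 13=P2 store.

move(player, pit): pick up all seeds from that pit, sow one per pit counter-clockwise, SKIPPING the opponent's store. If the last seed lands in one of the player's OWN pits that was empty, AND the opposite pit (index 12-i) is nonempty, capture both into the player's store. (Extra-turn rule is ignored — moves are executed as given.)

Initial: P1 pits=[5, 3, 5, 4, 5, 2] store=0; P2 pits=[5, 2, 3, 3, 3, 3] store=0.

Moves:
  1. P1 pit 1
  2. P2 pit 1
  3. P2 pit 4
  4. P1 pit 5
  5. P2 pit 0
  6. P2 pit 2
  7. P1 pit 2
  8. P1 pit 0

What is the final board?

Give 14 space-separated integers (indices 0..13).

Move 1: P1 pit1 -> P1=[5,0,6,5,6,2](0) P2=[5,2,3,3,3,3](0)
Move 2: P2 pit1 -> P1=[5,0,6,5,6,2](0) P2=[5,0,4,4,3,3](0)
Move 3: P2 pit4 -> P1=[6,0,6,5,6,2](0) P2=[5,0,4,4,0,4](1)
Move 4: P1 pit5 -> P1=[6,0,6,5,6,0](1) P2=[6,0,4,4,0,4](1)
Move 5: P2 pit0 -> P1=[6,0,6,5,6,0](1) P2=[0,1,5,5,1,5](2)
Move 6: P2 pit2 -> P1=[7,0,6,5,6,0](1) P2=[0,1,0,6,2,6](3)
Move 7: P1 pit2 -> P1=[7,0,0,6,7,1](2) P2=[1,2,0,6,2,6](3)
Move 8: P1 pit0 -> P1=[0,1,1,7,8,2](3) P2=[2,2,0,6,2,6](3)

Answer: 0 1 1 7 8 2 3 2 2 0 6 2 6 3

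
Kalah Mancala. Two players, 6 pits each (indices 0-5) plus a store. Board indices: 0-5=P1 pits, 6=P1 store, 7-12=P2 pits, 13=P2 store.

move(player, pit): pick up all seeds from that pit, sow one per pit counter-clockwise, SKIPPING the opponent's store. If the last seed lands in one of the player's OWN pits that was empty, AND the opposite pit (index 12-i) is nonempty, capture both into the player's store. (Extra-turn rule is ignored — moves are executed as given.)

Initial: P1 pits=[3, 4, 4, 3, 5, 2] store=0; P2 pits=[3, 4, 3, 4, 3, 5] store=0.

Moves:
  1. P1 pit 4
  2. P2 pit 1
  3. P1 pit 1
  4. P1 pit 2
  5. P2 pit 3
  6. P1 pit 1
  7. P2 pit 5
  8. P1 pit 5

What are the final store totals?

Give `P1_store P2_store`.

Move 1: P1 pit4 -> P1=[3,4,4,3,0,3](1) P2=[4,5,4,4,3,5](0)
Move 2: P2 pit1 -> P1=[3,4,4,3,0,3](1) P2=[4,0,5,5,4,6](1)
Move 3: P1 pit1 -> P1=[3,0,5,4,1,4](1) P2=[4,0,5,5,4,6](1)
Move 4: P1 pit2 -> P1=[3,0,0,5,2,5](2) P2=[5,0,5,5,4,6](1)
Move 5: P2 pit3 -> P1=[4,1,0,5,2,5](2) P2=[5,0,5,0,5,7](2)
Move 6: P1 pit1 -> P1=[4,0,1,5,2,5](2) P2=[5,0,5,0,5,7](2)
Move 7: P2 pit5 -> P1=[5,1,2,6,3,6](2) P2=[5,0,5,0,5,0](3)
Move 8: P1 pit5 -> P1=[5,1,2,6,3,0](3) P2=[6,1,6,1,6,0](3)

Answer: 3 3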